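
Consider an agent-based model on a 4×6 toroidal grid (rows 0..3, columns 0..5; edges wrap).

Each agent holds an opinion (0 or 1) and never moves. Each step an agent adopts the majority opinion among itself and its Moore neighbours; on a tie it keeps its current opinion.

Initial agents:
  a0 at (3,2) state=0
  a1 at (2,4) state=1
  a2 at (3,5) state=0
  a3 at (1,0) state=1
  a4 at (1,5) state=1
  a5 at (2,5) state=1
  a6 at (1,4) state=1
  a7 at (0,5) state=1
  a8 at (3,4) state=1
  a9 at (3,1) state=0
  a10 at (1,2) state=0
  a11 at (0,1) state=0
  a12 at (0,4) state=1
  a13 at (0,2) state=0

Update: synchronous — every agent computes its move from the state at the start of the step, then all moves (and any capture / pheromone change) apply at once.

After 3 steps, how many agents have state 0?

5

t=1: a0@(3,2):0 a1@(2,4):1 a2@(3,5):1 a3@(1,0):1 a4@(1,5):1 a5@(2,5):1 a6@(1,4):1 a7@(0,5):1 a8@(3,4):1 a9@(3,1):0 a10@(1,2):0 a11@(0,1):0 a12@(0,4):1 a13@(0,2):0
t=2: (unchanged — steady state)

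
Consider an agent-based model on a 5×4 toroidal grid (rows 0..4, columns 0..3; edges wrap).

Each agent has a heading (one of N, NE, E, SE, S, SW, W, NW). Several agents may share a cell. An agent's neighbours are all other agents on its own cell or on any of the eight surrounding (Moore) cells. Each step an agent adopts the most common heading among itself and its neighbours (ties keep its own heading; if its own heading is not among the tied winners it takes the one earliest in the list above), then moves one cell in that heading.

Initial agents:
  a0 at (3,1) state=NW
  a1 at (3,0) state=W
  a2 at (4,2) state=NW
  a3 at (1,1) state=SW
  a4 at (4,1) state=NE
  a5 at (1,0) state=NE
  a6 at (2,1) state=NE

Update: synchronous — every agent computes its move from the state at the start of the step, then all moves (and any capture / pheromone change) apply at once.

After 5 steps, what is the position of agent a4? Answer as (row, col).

(4, 0)

t=1: a0@(2,0):NW a1@(2,1):NE a2@(3,1):NW a3@(0,2):NE a4@(3,0):NW a5@(0,1):NE a6@(1,2):NE
t=2: a0@(1,3):NW a1@(1,0):NW a2@(2,0):NW a3@(4,3):NE a4@(2,3):NW a5@(4,2):NE a6@(0,3):NE
t=3: a0@(0,2):NW a1@(0,3):NW a2@(1,3):NW a3@(3,0):NE a4@(1,2):NW a5@(3,3):NE a6@(4,0):NE
t=4: a0@(4,1):NW a1@(4,2):NW a2@(0,2):NW a3@(2,1):NE a4@(0,1):NW a5@(2,0):NE a6@(3,1):NE
t=5: a0@(3,0):NW a1@(3,1):NW a2@(4,1):NW a3@(1,2):NE a4@(4,0):NW a5@(1,1):NE a6@(2,2):NE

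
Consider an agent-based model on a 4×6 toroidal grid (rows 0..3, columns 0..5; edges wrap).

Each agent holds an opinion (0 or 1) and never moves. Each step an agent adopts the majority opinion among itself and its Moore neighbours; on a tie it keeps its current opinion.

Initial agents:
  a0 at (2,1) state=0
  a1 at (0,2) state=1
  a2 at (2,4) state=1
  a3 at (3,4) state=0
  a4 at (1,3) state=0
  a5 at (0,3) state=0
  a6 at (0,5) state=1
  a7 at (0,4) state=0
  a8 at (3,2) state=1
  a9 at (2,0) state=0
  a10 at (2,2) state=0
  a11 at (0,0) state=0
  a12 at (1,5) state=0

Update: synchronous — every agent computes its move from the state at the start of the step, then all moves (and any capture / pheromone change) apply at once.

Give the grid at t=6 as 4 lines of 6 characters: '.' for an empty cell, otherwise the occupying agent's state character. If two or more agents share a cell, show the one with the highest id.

t=1: a0@(2,1):0 a1@(0,2):1 a2@(2,4):0 a3@(3,4):0 a4@(1,3):0 a5@(0,3):0 a6@(0,5):0 a7@(0,4):0 a8@(3,2):0 a9@(2,0):0 a10@(2,2):0 a11@(0,0):0 a12@(1,5):0
t=2: a0@(2,1):0 a1@(0,2):0 a2@(2,4):0 a3@(3,4):0 a4@(1,3):0 a5@(0,3):0 a6@(0,5):0 a7@(0,4):0 a8@(3,2):0 a9@(2,0):0 a10@(2,2):0 a11@(0,0):0 a12@(1,5):0
t=3: (unchanged — steady state)

0.0000
...0.0
000.0.
..0.0.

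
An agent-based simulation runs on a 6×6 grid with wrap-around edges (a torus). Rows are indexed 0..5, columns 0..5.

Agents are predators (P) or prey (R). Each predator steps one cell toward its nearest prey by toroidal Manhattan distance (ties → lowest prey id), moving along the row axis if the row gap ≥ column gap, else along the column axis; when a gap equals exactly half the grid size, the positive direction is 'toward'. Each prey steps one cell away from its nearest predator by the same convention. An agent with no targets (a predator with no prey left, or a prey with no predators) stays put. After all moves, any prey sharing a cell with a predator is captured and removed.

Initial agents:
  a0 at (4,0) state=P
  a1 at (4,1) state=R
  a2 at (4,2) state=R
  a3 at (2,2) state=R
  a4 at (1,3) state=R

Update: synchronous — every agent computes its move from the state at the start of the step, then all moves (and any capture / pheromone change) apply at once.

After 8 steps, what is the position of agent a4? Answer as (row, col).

t=1: a0@(4,1):P a1@(4,2):R a2@(4,3):R a3@(1,2):R a4@(0,3):R
t=2: a0@(4,2):P a1@(4,3):R a2@(4,4):R a3@(0,2):R a4@(1,3):R
t=3: a0@(4,3):P a1@(4,4):R a2@(4,5):R a3@(1,2):R a4@(0,3):R
t=4: a0@(4,4):P a1@(4,5):R a2@(4,0):R a3@(0,2):R a4@(1,3):R
t=5: a0@(4,5):P a1@(4,0):R a2@(4,1):R a3@(1,2):R a4@(0,3):R
t=6: a0@(4,0):P a1@(4,1):R a2@(4,2):R a3@(0,2):R a4@(1,3):R
t=7: a0@(4,1):P a1@(4,2):R a2@(4,3):R a3@(1,2):R a4@(0,3):R
t=8: a0@(4,2):P a1@(4,3):R a2@(4,4):R a3@(0,2):R a4@(1,3):R

(1, 3)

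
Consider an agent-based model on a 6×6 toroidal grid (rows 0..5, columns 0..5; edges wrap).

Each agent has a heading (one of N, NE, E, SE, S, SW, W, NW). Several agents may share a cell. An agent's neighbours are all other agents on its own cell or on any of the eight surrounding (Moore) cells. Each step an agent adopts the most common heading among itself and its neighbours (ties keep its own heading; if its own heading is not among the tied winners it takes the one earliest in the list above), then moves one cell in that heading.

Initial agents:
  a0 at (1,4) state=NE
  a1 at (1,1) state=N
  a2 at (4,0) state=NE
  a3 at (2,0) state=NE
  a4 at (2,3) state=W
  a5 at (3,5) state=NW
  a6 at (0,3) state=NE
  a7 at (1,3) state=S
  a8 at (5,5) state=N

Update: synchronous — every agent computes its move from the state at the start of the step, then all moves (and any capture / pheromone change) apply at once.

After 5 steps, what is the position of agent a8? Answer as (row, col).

(0, 5)

t=1: a0@(0,5):NE a1@(0,1):N a2@(3,1):NE a3@(1,1):NE a4@(2,2):W a5@(2,0):NE a6@(5,4):NE a7@(0,4):NE a8@(4,5):N
t=2: a0@(5,0):NE a1@(5,1):N a2@(2,2):NE a3@(0,2):NE a4@(1,3):NE a5@(1,1):NE a6@(4,5):NE a7@(5,5):NE a8@(3,5):N
t=3: a0@(4,1):NE a1@(4,2):NE a2@(1,3):NE a3@(5,3):NE a4@(0,4):NE a5@(0,2):NE a6@(3,0):NE a7@(4,0):NE a8@(2,5):N
t=4: a0@(3,2):NE a1@(3,3):NE a2@(0,4):NE a3@(4,4):NE a4@(5,5):NE a5@(5,3):NE a6@(2,1):NE a7@(3,1):NE a8@(1,5):N
t=5: a0@(2,3):NE a1@(2,4):NE a2@(5,5):NE a3@(3,5):NE a4@(4,0):NE a5@(4,4):NE a6@(1,2):NE a7@(2,2):NE a8@(0,5):N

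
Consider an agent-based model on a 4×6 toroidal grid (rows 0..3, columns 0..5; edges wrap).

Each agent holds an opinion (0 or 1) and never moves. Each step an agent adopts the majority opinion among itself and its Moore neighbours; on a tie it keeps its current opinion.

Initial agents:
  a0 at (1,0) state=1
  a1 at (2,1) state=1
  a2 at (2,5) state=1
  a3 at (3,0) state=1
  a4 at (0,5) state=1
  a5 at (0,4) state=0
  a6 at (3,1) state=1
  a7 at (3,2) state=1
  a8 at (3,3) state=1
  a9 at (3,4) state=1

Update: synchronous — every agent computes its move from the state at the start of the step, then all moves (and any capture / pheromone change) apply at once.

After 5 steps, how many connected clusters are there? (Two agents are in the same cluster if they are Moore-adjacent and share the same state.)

1

t=1: a0@(1,0):1 a1@(2,1):1 a2@(2,5):1 a3@(3,0):1 a4@(0,5):1 a5@(0,4):1 a6@(3,1):1 a7@(3,2):1 a8@(3,3):1 a9@(3,4):1
t=2: (unchanged — steady state)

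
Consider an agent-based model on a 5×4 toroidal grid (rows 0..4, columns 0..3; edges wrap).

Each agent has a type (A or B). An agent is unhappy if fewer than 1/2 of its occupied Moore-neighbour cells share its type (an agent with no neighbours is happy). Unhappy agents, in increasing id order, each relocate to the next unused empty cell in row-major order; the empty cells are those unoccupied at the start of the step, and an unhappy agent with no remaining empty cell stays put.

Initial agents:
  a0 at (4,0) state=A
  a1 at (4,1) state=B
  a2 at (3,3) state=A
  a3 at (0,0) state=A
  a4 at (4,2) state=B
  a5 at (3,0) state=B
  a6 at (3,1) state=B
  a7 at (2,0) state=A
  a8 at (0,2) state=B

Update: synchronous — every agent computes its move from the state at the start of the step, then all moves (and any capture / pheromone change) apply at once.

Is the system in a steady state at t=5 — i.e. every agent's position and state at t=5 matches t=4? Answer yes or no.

yes

t=1: a0@(0,1):A a1@(4,1):B a2@(3,3):A a3@(0,0):A a4@(4,2):B a5@(0,3):B a6@(3,1):B a7@(1,0):A a8@(0,2):B
t=2: a0@(1,1):A a1@(4,1):B a2@(1,2):A a3@(0,0):A a4@(4,2):B a5@(0,3):B a6@(3,1):B a7@(1,0):A a8@(0,2):B
t=3: a0@(1,1):A a1@(4,1):B a2@(0,1):A a3@(0,0):A a4@(4,2):B a5@(1,3):B a6@(3,1):B a7@(1,0):A a8@(0,2):B
t=4: a0@(1,1):A a1@(4,1):B a2@(0,1):A a3@(0,0):A a4@(4,2):B a5@(0,3):B a6@(3,1):B a7@(1,0):A a8@(0,2):B
t=5: (unchanged — steady state)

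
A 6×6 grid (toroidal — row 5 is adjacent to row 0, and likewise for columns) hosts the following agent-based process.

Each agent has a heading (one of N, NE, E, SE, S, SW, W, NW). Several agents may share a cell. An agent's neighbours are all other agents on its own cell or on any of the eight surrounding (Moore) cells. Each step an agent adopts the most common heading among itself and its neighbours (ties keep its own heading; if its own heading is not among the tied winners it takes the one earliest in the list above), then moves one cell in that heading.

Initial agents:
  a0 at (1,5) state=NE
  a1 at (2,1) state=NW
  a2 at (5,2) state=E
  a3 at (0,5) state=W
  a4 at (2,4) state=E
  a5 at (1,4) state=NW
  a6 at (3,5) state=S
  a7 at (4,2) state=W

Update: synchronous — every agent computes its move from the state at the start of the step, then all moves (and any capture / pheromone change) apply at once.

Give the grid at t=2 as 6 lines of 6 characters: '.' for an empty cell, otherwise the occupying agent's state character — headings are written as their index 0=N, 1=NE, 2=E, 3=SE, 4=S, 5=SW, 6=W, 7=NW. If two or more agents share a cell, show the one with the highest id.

t=1: a0@(0,0):NE a1@(1,0):NW a2@(5,3):E a3@(0,4):W a4@(2,5):E a5@(0,3):NW a6@(4,5):S a7@(4,1):W
t=2: a0@(5,1):NE a1@(0,5):NW a2@(5,4):E a3@(0,3):W a4@(2,0):E a5@(5,2):NW a6@(5,5):S a7@(4,0):W

...6.7
......
2.....
......
6.....
.17.24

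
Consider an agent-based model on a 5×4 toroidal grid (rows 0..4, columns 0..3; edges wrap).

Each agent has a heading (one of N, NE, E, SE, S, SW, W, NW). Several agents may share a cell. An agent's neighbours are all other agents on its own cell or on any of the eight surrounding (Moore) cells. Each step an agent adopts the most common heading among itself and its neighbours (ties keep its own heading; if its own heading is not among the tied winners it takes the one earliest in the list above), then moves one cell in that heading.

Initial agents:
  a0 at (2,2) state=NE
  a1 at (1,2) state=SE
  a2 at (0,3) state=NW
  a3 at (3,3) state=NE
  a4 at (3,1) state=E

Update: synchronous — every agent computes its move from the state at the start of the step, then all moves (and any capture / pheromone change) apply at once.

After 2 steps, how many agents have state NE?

t=1: a0@(1,3):NE a1@(2,3):SE a2@(4,2):NW a3@(2,0):NE a4@(3,2):E
t=2: a0@(0,0):NE a1@(1,0):NE a2@(3,1):NW a3@(1,1):NE a4@(3,3):E

3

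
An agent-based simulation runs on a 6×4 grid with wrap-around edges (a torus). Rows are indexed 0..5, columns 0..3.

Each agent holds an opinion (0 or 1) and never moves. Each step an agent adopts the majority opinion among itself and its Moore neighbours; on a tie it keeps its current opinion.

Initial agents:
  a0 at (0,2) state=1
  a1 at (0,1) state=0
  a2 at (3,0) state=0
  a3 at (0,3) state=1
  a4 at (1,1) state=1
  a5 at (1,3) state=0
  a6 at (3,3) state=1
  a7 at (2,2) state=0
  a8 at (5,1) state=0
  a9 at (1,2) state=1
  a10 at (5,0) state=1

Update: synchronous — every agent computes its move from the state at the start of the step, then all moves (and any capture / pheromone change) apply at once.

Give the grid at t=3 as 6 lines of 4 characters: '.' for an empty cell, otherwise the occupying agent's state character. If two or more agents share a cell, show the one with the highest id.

t=1: a0@(0,2):1 a1@(0,1):1 a2@(3,0):0 a3@(0,3):1 a4@(1,1):1 a5@(1,3):1 a6@(3,3):0 a7@(2,2):1 a8@(5,1):0 a9@(1,2):1 a10@(5,0):1
t=2: a0@(0,2):1 a1@(0,1):1 a2@(3,0):0 a3@(0,3):1 a4@(1,1):1 a5@(1,3):1 a6@(3,3):0 a7@(2,2):1 a8@(5,1):1 a9@(1,2):1 a10@(5,0):1
t=3: (unchanged — steady state)

.111
.111
..1.
0..0
....
11..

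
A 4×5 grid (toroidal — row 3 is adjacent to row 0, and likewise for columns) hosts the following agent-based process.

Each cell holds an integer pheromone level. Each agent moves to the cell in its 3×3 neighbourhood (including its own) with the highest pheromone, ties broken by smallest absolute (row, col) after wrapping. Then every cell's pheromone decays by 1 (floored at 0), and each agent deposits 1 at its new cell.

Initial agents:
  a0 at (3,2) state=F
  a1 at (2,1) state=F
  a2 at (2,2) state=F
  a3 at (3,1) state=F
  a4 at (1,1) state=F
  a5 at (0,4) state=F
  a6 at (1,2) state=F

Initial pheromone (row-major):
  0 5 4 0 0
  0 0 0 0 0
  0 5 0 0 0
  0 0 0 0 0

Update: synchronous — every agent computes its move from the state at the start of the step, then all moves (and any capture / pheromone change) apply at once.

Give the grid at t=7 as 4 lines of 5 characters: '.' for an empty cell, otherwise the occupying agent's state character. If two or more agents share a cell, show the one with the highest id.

.F...
.....
.F...
.....

t=1: a0@(0,1) a1@(2,1) a2@(2,1) a3@(0,1) a4@(0,1) a5@(0,0) a6@(0,1) | pheromone: 1 8 3 0 0 / 0 0 0 0 0 / 0 6 0 0 0 / 0 0 0 0 0
t=2: a0@(0,1) a1@(2,1) a2@(2,1) a3@(0,1) a4@(0,1) a5@(0,1) a6@(0,1) | pheromone: 0 12 2 0 0 / 0 0 0 0 0 / 0 7 0 0 0 / 0 0 0 0 0
t=3: a0@(0,1) a1@(2,1) a2@(2,1) a3@(0,1) a4@(0,1) a5@(0,1) a6@(0,1) | pheromone: 0 16 1 0 0 / 0 0 0 0 0 / 0 8 0 0 0 / 0 0 0 0 0
t=4: a0@(0,1) a1@(2,1) a2@(2,1) a3@(0,1) a4@(0,1) a5@(0,1) a6@(0,1) | pheromone: 0 20 0 0 0 / 0 0 0 0 0 / 0 9 0 0 0 / 0 0 0 0 0
t=5: a0@(0,1) a1@(2,1) a2@(2,1) a3@(0,1) a4@(0,1) a5@(0,1) a6@(0,1) | pheromone: 0 24 0 0 0 / 0 0 0 0 0 / 0 10 0 0 0 / 0 0 0 0 0
t=6: a0@(0,1) a1@(2,1) a2@(2,1) a3@(0,1) a4@(0,1) a5@(0,1) a6@(0,1) | pheromone: 0 28 0 0 0 / 0 0 0 0 0 / 0 11 0 0 0 / 0 0 0 0 0
t=7: a0@(0,1) a1@(2,1) a2@(2,1) a3@(0,1) a4@(0,1) a5@(0,1) a6@(0,1) | pheromone: 0 32 0 0 0 / 0 0 0 0 0 / 0 12 0 0 0 / 0 0 0 0 0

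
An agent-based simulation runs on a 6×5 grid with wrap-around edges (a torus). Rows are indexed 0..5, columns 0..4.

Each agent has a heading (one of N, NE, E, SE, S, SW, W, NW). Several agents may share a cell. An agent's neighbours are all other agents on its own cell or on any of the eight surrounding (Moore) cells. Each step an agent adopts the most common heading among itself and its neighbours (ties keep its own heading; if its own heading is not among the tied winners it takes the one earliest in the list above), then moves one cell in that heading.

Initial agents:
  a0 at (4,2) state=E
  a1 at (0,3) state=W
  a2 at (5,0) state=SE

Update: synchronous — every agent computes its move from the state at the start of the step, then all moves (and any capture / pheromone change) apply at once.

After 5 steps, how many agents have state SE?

t=1: a0@(4,3):E a1@(0,2):W a2@(0,1):SE
t=2: a0@(4,4):E a1@(0,1):W a2@(1,2):SE
t=3: a0@(4,0):E a1@(0,0):W a2@(2,3):SE
t=4: a0@(4,1):E a1@(0,4):W a2@(3,4):SE
t=5: a0@(4,2):E a1@(0,3):W a2@(4,0):SE

1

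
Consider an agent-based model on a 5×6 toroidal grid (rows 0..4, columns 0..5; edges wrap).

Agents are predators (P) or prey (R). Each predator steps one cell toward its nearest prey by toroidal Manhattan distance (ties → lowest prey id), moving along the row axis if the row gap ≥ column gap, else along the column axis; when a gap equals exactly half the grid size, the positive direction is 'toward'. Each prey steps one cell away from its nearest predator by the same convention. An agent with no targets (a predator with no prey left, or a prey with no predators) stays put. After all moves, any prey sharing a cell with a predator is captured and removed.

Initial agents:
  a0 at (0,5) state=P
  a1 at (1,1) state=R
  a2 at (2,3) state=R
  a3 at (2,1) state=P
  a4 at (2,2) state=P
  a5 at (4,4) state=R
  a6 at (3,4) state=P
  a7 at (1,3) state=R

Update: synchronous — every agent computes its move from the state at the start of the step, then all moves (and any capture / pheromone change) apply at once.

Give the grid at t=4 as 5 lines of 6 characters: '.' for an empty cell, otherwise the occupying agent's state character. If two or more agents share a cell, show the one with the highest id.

t=1: a0@(4,5):P a1@(0,1):R a2@(2,4):R a3@(1,1):P a4@(2,3):P a5@(0,4):R a6@(4,4):P a7@(0,3):R
t=2: a0@(0,5):P a1@(4,1):R a2@(2,5):R a3@(0,1):P a4@(2,4):P a5@(1,4):R a6@(0,4):P a7@(4,3):R
t=3: a0@(1,5):P a1@(3,1):R a2@(2,0):R a3@(4,1):P a4@(2,5):P a5@(0,4):R a6@(1,4):P a7@(3,3):R
t=4: a0@(2,5):P a1@(2,1):R a2@(2,1):R a3@(3,1):P a4@(2,0):P a5@(4,4):R a6@(0,4):P a7@(3,4):R

....P.
......
PR...P
.P..R.
....R.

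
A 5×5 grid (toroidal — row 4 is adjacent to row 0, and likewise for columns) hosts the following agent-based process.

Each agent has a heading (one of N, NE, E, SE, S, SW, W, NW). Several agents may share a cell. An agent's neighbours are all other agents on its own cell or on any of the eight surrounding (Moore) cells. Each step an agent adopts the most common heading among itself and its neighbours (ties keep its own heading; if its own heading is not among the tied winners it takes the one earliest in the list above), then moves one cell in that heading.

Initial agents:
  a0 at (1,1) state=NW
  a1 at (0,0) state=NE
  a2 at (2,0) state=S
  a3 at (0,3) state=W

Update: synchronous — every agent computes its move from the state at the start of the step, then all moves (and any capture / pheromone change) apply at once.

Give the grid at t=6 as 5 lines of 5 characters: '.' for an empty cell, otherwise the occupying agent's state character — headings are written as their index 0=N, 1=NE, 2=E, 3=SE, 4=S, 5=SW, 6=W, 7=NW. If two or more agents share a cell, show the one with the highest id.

t=1: a0@(0,0):NW a1@(4,1):NE a2@(3,0):S a3@(0,2):W
t=2: a0@(4,4):NW a1@(3,2):NE a2@(4,0):S a3@(0,1):W
t=3: a0@(3,3):NW a1@(2,3):NE a2@(0,0):S a3@(0,0):W
t=4: a0@(2,2):NW a1@(1,4):NE a2@(1,0):S a3@(0,4):W
t=5: a0@(1,1):NW a1@(0,0):NE a2@(2,0):S a3@(0,3):W
t=6: a0@(0,0):NW a1@(4,1):NE a2@(3,0):S a3@(0,2):W

7.6..
.....
.....
4....
.1...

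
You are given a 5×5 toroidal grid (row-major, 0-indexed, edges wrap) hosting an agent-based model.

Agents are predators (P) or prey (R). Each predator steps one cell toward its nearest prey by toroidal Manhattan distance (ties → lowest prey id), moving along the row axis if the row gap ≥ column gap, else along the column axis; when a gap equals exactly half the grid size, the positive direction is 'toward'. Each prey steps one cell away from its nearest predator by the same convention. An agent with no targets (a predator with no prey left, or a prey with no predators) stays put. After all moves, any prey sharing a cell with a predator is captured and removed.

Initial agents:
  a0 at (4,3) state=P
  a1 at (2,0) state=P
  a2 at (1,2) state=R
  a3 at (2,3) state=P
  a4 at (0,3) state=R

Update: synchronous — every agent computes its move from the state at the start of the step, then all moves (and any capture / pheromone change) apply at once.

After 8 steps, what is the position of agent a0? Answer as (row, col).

t=1: a0@(0,3):P a1@(2,1):P a2@(0,2):R a3@(1,3):P
t=2: a0@(0,2):P a1@(1,1):P a2@(0,1):R a3@(0,3):P
t=3: a0@(0,1):P a1@(0,1):P a2@(0,0):R a3@(0,2):P
t=4: a0@(0,0):P a1@(0,0):P a2@(0,4):R a3@(0,1):P
t=5: a0@(0,4):P a1@(0,4):P a2@(0,3):R a3@(0,0):P
t=6: a0@(0,3):P a1@(0,3):P a2@(0,2):R a3@(0,4):P
t=7: a0@(0,2):P a1@(0,2):P a2@(0,1):R a3@(0,3):P
t=8: a0@(0,1):P a1@(0,1):P a2@(0,0):R a3@(0,2):P

(0, 1)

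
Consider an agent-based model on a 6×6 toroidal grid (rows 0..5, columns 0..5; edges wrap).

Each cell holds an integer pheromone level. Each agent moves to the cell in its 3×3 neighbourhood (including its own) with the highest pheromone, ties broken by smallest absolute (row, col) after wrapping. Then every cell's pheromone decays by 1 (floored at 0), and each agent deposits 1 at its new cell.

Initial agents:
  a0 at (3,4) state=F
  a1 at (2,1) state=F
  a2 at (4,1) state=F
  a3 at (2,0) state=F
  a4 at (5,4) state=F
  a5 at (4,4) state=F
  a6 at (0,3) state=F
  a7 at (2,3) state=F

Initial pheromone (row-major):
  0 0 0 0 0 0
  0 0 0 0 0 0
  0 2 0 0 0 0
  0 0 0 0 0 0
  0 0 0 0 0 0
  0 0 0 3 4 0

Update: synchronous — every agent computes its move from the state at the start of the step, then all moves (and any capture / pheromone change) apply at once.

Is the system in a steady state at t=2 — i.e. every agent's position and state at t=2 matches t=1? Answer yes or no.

no

t=1: a0@(2,3) a1@(2,1) a2@(3,0) a3@(2,1) a4@(5,4) a5@(5,4) a6@(5,4) a7@(1,2) | pheromone: 0 0 0 0 0 0 / 0 0 1 0 0 0 / 0 3 0 1 0 0 / 1 0 0 0 0 0 / 0 0 0 0 0 0 / 0 0 0 2 6 0
t=2: a0@(1,2) a1@(2,1) a2@(2,1) a3@(2,1) a4@(5,4) a5@(5,4) a6@(5,4) a7@(2,1) | pheromone: 0 0 0 0 0 0 / 0 0 1 0 0 0 / 0 6 0 0 0 0 / 0 0 0 0 0 0 / 0 0 0 0 0 0 / 0 0 0 1 8 0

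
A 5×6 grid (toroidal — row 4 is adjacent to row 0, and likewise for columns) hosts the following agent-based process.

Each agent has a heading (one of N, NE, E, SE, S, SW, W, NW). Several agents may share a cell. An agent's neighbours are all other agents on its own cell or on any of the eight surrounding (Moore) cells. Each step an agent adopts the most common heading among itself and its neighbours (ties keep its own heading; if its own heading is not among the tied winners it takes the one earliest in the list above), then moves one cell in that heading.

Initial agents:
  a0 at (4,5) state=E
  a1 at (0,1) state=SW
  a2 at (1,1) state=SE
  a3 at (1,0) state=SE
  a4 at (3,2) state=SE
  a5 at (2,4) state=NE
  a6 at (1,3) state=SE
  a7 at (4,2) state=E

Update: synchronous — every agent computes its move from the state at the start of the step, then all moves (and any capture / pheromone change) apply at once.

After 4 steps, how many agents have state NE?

1

t=1: a0@(4,0):E a1@(1,2):SE a2@(2,2):SE a3@(2,1):SE a4@(4,3):SE a5@(1,5):NE a6@(2,4):SE a7@(4,3):E
t=2: a0@(4,1):E a1@(2,3):SE a2@(3,3):SE a3@(3,2):SE a4@(0,4):SE a5@(0,0):NE a6@(3,5):SE a7@(4,4):E
t=3: a0@(4,2):E a1@(3,4):SE a2@(4,4):SE a3@(4,3):SE a4@(1,5):SE a5@(4,1):NE a6@(4,0):SE a7@(0,5):SE
t=4: a0@(4,3):E a1@(4,5):SE a2@(0,5):SE a3@(0,4):SE a4@(2,0):SE a5@(3,2):NE a6@(0,1):SE a7@(1,0):SE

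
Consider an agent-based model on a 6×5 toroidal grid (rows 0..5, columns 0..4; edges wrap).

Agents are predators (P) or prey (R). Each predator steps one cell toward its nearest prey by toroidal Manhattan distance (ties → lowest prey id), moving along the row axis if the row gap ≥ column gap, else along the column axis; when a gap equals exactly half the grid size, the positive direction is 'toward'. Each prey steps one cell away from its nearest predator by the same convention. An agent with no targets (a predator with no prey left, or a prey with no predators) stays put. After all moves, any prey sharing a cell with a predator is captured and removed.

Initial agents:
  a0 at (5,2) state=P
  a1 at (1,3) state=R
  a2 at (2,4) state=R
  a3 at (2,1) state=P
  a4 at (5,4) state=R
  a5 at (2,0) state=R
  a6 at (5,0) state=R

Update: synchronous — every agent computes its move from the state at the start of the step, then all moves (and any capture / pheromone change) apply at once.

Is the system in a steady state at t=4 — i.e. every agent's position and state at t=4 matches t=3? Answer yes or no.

t=1: a0@(5,3):P a1@(2,3):R a2@(2,3):R a3@(2,0):P a4@(5,0):R a5@(2,4):R a6@(5,4):R
t=2: a0@(5,4):P a1@(2,2):R a2@(2,2):R a3@(2,4):P a4@(5,1):R a5@(2,3):R a6@(5,0):R
t=3: a0@(5,0):P a1@(2,1):R a2@(2,1):R a3@(2,3):P a4@(5,2):R a5@(2,2):R a6@(5,1):R
t=4: a0@(5,1):P a1@(2,0):R a2@(2,0):R a3@(2,2):P a4@(5,3):R a5@(2,1):R a6@(5,2):R

no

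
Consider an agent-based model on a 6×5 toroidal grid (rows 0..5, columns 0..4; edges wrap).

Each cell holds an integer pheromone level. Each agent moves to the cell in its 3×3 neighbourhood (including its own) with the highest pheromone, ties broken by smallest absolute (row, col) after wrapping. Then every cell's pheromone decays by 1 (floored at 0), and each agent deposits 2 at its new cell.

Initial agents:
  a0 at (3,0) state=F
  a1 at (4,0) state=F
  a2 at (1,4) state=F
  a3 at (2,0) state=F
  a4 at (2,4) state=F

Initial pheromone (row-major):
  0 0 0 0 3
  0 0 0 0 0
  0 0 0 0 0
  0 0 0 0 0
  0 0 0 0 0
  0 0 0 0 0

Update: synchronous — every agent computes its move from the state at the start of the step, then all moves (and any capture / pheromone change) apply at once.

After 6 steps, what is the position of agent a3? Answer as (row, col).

(0, 4)

t=1: a0@(2,0) a1@(3,0) a2@(0,4) a3@(1,0) a4@(1,0) | pheromone: 0 0 0 0 4 / 4 0 0 0 0 / 2 0 0 0 0 / 2 0 0 0 0 / 0 0 0 0 0 / 0 0 0 0 0
t=2: a0@(1,0) a1@(2,0) a2@(0,4) a3@(0,4) a4@(0,4) | pheromone: 0 0 0 0 9 / 5 0 0 0 0 / 3 0 0 0 0 / 1 0 0 0 0 / 0 0 0 0 0 / 0 0 0 0 0
t=3: a0@(0,4) a1@(1,0) a2@(0,4) a3@(0,4) a4@(0,4) | pheromone: 0 0 0 0 16 / 6 0 0 0 0 / 2 0 0 0 0 / 0 0 0 0 0 / 0 0 0 0 0 / 0 0 0 0 0
t=4: a0@(0,4) a1@(0,4) a2@(0,4) a3@(0,4) a4@(0,4) | pheromone: 0 0 0 0 25 / 5 0 0 0 0 / 1 0 0 0 0 / 0 0 0 0 0 / 0 0 0 0 0 / 0 0 0 0 0
t=5: a0@(0,4) a1@(0,4) a2@(0,4) a3@(0,4) a4@(0,4) | pheromone: 0 0 0 0 34 / 4 0 0 0 0 / 0 0 0 0 0 / 0 0 0 0 0 / 0 0 0 0 0 / 0 0 0 0 0
t=6: a0@(0,4) a1@(0,4) a2@(0,4) a3@(0,4) a4@(0,4) | pheromone: 0 0 0 0 43 / 3 0 0 0 0 / 0 0 0 0 0 / 0 0 0 0 0 / 0 0 0 0 0 / 0 0 0 0 0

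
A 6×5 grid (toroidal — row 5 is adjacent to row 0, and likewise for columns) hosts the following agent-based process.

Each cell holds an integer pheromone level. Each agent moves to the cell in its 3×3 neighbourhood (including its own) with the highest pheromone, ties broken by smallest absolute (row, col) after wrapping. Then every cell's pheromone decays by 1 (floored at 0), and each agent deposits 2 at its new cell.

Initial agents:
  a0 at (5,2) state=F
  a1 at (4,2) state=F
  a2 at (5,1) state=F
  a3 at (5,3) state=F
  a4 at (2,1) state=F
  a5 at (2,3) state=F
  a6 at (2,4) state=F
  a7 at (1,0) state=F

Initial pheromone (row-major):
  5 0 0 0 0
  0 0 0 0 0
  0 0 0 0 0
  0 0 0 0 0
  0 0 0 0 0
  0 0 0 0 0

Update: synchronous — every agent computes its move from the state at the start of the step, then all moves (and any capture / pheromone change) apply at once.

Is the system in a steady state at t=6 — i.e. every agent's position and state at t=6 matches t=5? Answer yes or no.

t=1: a0@(0,1) a1@(3,1) a2@(0,0) a3@(0,2) a4@(1,0) a5@(1,2) a6@(1,0) a7@(0,0) | pheromone: 8 2 2 0 0 / 4 0 2 0 0 / 0 0 0 0 0 / 0 2 0 0 0 / 0 0 0 0 0 / 0 0 0 0 0
t=2: a0@(0,0) a1@(3,1) a2@(0,0) a3@(0,1) a4@(0,0) a5@(0,1) a6@(0,0) a7@(0,0) | pheromone: 17 5 1 0 0 / 3 0 1 0 0 / 0 0 0 0 0 / 0 3 0 0 0 / 0 0 0 0 0 / 0 0 0 0 0
t=3: a0@(0,0) a1@(3,1) a2@(0,0) a3@(0,0) a4@(0,0) a5@(0,0) a6@(0,0) a7@(0,0) | pheromone: 30 4 0 0 0 / 2 0 0 0 0 / 0 0 0 0 0 / 0 4 0 0 0 / 0 0 0 0 0 / 0 0 0 0 0
t=4: a0@(0,0) a1@(3,1) a2@(0,0) a3@(0,0) a4@(0,0) a5@(0,0) a6@(0,0) a7@(0,0) | pheromone: 43 3 0 0 0 / 1 0 0 0 0 / 0 0 0 0 0 / 0 5 0 0 0 / 0 0 0 0 0 / 0 0 0 0 0
t=5: a0@(0,0) a1@(3,1) a2@(0,0) a3@(0,0) a4@(0,0) a5@(0,0) a6@(0,0) a7@(0,0) | pheromone: 56 2 0 0 0 / 0 0 0 0 0 / 0 0 0 0 0 / 0 6 0 0 0 / 0 0 0 0 0 / 0 0 0 0 0
t=6: a0@(0,0) a1@(3,1) a2@(0,0) a3@(0,0) a4@(0,0) a5@(0,0) a6@(0,0) a7@(0,0) | pheromone: 69 1 0 0 0 / 0 0 0 0 0 / 0 0 0 0 0 / 0 7 0 0 0 / 0 0 0 0 0 / 0 0 0 0 0

yes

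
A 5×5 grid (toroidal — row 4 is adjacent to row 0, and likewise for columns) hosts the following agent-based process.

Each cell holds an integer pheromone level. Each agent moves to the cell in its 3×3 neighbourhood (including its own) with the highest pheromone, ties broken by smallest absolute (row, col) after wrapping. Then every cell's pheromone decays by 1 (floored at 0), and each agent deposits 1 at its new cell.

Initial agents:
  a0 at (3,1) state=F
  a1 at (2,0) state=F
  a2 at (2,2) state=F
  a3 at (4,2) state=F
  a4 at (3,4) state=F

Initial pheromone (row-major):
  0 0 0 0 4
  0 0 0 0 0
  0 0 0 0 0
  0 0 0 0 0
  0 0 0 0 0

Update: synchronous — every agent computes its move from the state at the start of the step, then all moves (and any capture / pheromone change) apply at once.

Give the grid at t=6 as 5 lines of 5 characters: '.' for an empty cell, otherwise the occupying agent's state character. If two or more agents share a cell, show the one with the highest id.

.F..F
.....
F....
.....
.....

t=1: a0@(2,0) a1@(1,0) a2@(1,1) a3@(0,1) a4@(2,0) | pheromone: 0 1 0 0 3 / 1 1 0 0 0 / 2 0 0 0 0 / 0 0 0 0 0 / 0 0 0 0 0
t=2: a0@(2,0) a1@(0,4) a2@(2,0) a3@(0,1) a4@(2,0) | pheromone: 0 1 0 0 3 / 0 0 0 0 0 / 4 0 0 0 0 / 0 0 0 0 0 / 0 0 0 0 0
t=3: a0@(2,0) a1@(0,4) a2@(2,0) a3@(0,1) a4@(2,0) | pheromone: 0 1 0 0 3 / 0 0 0 0 0 / 6 0 0 0 0 / 0 0 0 0 0 / 0 0 0 0 0
t=4: a0@(2,0) a1@(0,4) a2@(2,0) a3@(0,1) a4@(2,0) | pheromone: 0 1 0 0 3 / 0 0 0 0 0 / 8 0 0 0 0 / 0 0 0 0 0 / 0 0 0 0 0
t=5: a0@(2,0) a1@(0,4) a2@(2,0) a3@(0,1) a4@(2,0) | pheromone: 0 1 0 0 3 / 0 0 0 0 0 / 10 0 0 0 0 / 0 0 0 0 0 / 0 0 0 0 0
t=6: a0@(2,0) a1@(0,4) a2@(2,0) a3@(0,1) a4@(2,0) | pheromone: 0 1 0 0 3 / 0 0 0 0 0 / 12 0 0 0 0 / 0 0 0 0 0 / 0 0 0 0 0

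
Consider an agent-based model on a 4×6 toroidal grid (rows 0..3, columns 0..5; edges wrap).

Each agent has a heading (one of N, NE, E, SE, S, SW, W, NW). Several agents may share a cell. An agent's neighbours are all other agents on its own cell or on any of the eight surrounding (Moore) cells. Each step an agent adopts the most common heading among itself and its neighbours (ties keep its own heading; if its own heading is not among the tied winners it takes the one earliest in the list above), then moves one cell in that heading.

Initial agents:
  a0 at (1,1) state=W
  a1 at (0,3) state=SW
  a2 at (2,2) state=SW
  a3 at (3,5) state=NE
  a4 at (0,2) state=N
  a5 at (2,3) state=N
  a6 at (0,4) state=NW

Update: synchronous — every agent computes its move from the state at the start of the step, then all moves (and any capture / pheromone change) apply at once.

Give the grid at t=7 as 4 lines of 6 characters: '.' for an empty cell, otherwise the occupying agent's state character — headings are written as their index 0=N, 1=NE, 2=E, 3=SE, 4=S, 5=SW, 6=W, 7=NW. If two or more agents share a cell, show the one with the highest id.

t=1: a0@(1,0):W a1@(1,2):SW a2@(3,1):SW a3@(2,0):NE a4@(3,2):N a5@(1,3):N a6@(3,3):NW
t=2: a0@(1,5):W a1@(2,1):SW a2@(0,0):SW a3@(1,1):NE a4@(2,2):N a5@(0,3):N a6@(2,2):NW
t=3: a0@(1,4):W a1@(3,0):SW a2@(1,5):SW a3@(2,0):SW a4@(1,2):N a5@(3,3):N a6@(1,1):NW
t=4: a0@(1,3):W a1@(0,5):SW a2@(2,4):SW a3@(3,5):SW a4@(0,2):N a5@(2,3):N a6@(0,0):NW
t=5: a0@(0,3):N a1@(1,4):SW a2@(3,3):SW a3@(0,4):SW a4@(3,2):N a5@(1,3):N a6@(1,5):SW
t=6: a0@(3,3):N a1@(2,3):SW a2@(0,2):SW a3@(1,3):SW a4@(2,2):N a5@(0,3):N a6@(2,4):SW
t=7: a0@(2,3):N a1@(3,2):SW a2@(1,1):SW a3@(2,2):SW a4@(1,2):N a5@(3,3):N a6@(3,3):SW

......
.50...
..50..
..55..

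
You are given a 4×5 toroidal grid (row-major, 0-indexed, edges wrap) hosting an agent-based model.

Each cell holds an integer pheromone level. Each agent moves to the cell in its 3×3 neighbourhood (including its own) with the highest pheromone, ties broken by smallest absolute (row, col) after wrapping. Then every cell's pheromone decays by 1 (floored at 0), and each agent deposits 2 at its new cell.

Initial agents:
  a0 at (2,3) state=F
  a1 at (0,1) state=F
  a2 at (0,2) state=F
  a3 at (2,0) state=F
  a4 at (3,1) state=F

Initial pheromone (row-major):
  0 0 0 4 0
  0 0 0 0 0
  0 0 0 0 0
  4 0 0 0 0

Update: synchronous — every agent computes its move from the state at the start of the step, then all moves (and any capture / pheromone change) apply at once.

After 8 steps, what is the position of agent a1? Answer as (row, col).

(3, 0)

t=1: a0@(1,2) a1@(3,0) a2@(0,3) a3@(3,0) a4@(3,0) | pheromone: 0 0 0 5 0 / 0 0 2 0 0 / 0 0 0 0 0 / 9 0 0 0 0
t=2: a0@(0,3) a1@(3,0) a2@(0,3) a3@(3,0) a4@(3,0) | pheromone: 0 0 0 8 0 / 0 0 1 0 0 / 0 0 0 0 0 / 14 0 0 0 0
t=3: a0@(0,3) a1@(3,0) a2@(0,3) a3@(3,0) a4@(3,0) | pheromone: 0 0 0 11 0 / 0 0 0 0 0 / 0 0 0 0 0 / 19 0 0 0 0
t=4: a0@(0,3) a1@(3,0) a2@(0,3) a3@(3,0) a4@(3,0) | pheromone: 0 0 0 14 0 / 0 0 0 0 0 / 0 0 0 0 0 / 24 0 0 0 0
t=5: a0@(0,3) a1@(3,0) a2@(0,3) a3@(3,0) a4@(3,0) | pheromone: 0 0 0 17 0 / 0 0 0 0 0 / 0 0 0 0 0 / 29 0 0 0 0
t=6: a0@(0,3) a1@(3,0) a2@(0,3) a3@(3,0) a4@(3,0) | pheromone: 0 0 0 20 0 / 0 0 0 0 0 / 0 0 0 0 0 / 34 0 0 0 0
t=7: a0@(0,3) a1@(3,0) a2@(0,3) a3@(3,0) a4@(3,0) | pheromone: 0 0 0 23 0 / 0 0 0 0 0 / 0 0 0 0 0 / 39 0 0 0 0
t=8: a0@(0,3) a1@(3,0) a2@(0,3) a3@(3,0) a4@(3,0) | pheromone: 0 0 0 26 0 / 0 0 0 0 0 / 0 0 0 0 0 / 44 0 0 0 0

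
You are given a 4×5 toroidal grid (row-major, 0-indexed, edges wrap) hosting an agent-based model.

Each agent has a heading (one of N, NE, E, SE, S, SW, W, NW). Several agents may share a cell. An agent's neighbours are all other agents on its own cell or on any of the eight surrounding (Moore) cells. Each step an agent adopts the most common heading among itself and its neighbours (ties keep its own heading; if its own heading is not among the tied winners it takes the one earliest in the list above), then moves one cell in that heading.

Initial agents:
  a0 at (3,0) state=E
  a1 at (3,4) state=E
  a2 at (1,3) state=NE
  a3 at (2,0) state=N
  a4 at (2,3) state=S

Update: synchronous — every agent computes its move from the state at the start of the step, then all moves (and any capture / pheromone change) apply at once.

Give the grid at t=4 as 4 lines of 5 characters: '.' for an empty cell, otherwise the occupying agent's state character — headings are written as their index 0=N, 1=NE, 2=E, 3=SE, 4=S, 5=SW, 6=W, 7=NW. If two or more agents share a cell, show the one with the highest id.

t=1: a0@(3,1):E a1@(3,0):E a2@(0,4):NE a3@(2,1):E a4@(3,3):S
t=2: a0@(3,2):E a1@(3,1):E a2@(3,0):NE a3@(2,2):E a4@(0,3):S
t=3: a0@(3,3):E a1@(3,2):E a2@(2,1):NE a3@(2,3):E a4@(1,3):S
t=4: a0@(3,4):E a1@(3,3):E a2@(1,2):NE a3@(2,4):E a4@(2,3):S

.....
..1..
...42
...22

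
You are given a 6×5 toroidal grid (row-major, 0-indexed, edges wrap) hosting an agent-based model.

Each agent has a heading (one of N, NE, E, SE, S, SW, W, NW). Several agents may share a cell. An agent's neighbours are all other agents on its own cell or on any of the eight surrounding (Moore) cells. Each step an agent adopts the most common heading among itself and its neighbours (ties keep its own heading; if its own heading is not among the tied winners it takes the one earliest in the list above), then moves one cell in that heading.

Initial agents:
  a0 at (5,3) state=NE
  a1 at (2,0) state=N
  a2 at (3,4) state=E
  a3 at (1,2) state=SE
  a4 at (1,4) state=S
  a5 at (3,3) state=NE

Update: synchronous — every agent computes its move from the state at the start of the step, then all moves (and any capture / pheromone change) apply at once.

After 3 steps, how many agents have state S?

1

t=1: a0@(4,4):NE a1@(1,0):N a2@(3,0):E a3@(2,3):SE a4@(2,4):S a5@(2,4):NE
t=2: a0@(3,0):NE a1@(0,0):N a2@(2,1):NE a3@(3,4):SE a4@(3,4):S a5@(1,0):NE
t=3: a0@(2,1):NE a1@(5,0):N a2@(1,2):NE a3@(4,0):SE a4@(4,4):S a5@(0,1):NE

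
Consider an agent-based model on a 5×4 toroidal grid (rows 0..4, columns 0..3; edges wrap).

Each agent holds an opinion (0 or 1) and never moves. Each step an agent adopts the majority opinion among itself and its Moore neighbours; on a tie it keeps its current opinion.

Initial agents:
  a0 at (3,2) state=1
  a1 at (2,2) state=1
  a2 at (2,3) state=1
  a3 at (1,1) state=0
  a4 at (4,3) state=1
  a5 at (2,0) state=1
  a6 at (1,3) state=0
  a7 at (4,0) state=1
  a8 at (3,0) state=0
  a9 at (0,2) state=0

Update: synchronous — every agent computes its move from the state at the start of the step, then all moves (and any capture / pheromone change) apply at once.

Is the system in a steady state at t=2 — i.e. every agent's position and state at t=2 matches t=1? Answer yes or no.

t=1: a0@(3,2):1 a1@(2,2):1 a2@(2,3):1 a3@(1,1):0 a4@(4,3):1 a5@(2,0):0 a6@(1,3):1 a7@(4,0):1 a8@(3,0):1 a9@(0,2):0
t=2: a0@(3,2):1 a1@(2,2):1 a2@(2,3):1 a3@(1,1):0 a4@(4,3):1 a5@(2,0):1 a6@(1,3):1 a7@(4,0):1 a8@(3,0):1 a9@(0,2):0

no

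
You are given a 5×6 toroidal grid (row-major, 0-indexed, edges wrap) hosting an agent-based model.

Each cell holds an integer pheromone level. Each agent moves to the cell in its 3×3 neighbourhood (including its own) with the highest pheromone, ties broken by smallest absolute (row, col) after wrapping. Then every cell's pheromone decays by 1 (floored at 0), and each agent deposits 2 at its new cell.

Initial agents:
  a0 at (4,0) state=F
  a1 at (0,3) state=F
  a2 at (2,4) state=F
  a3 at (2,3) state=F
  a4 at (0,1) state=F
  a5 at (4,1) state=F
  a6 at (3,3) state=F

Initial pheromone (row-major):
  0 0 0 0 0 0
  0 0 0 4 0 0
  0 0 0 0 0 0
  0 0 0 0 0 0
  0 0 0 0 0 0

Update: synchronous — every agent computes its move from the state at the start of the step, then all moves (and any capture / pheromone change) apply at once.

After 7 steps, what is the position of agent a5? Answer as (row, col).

(0, 0)

t=1: a0@(0,0) a1@(1,3) a2@(1,3) a3@(1,3) a4@(0,0) a5@(0,0) a6@(2,2) | pheromone: 6 0 0 0 0 0 / 0 0 0 9 0 0 / 0 0 2 0 0 0 / 0 0 0 0 0 0 / 0 0 0 0 0 0
t=2: a0@(0,0) a1@(1,3) a2@(1,3) a3@(1,3) a4@(0,0) a5@(0,0) a6@(1,3) | pheromone: 11 0 0 0 0 0 / 0 0 0 16 0 0 / 0 0 1 0 0 0 / 0 0 0 0 0 0 / 0 0 0 0 0 0
t=3: a0@(0,0) a1@(1,3) a2@(1,3) a3@(1,3) a4@(0,0) a5@(0,0) a6@(1,3) | pheromone: 16 0 0 0 0 0 / 0 0 0 23 0 0 / 0 0 0 0 0 0 / 0 0 0 0 0 0 / 0 0 0 0 0 0
t=4: a0@(0,0) a1@(1,3) a2@(1,3) a3@(1,3) a4@(0,0) a5@(0,0) a6@(1,3) | pheromone: 21 0 0 0 0 0 / 0 0 0 30 0 0 / 0 0 0 0 0 0 / 0 0 0 0 0 0 / 0 0 0 0 0 0
t=5: a0@(0,0) a1@(1,3) a2@(1,3) a3@(1,3) a4@(0,0) a5@(0,0) a6@(1,3) | pheromone: 26 0 0 0 0 0 / 0 0 0 37 0 0 / 0 0 0 0 0 0 / 0 0 0 0 0 0 / 0 0 0 0 0 0
t=6: a0@(0,0) a1@(1,3) a2@(1,3) a3@(1,3) a4@(0,0) a5@(0,0) a6@(1,3) | pheromone: 31 0 0 0 0 0 / 0 0 0 44 0 0 / 0 0 0 0 0 0 / 0 0 0 0 0 0 / 0 0 0 0 0 0
t=7: a0@(0,0) a1@(1,3) a2@(1,3) a3@(1,3) a4@(0,0) a5@(0,0) a6@(1,3) | pheromone: 36 0 0 0 0 0 / 0 0 0 51 0 0 / 0 0 0 0 0 0 / 0 0 0 0 0 0 / 0 0 0 0 0 0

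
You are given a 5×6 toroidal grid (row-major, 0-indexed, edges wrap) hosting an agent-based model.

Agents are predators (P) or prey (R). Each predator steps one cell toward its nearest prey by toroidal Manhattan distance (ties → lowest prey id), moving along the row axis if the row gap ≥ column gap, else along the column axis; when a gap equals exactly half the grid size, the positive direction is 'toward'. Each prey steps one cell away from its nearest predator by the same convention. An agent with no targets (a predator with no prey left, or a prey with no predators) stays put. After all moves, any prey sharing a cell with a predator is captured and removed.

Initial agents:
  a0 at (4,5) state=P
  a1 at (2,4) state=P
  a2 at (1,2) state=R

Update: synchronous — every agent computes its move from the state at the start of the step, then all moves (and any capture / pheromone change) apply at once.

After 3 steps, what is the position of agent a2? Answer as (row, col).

(2, 0)

t=1: a0@(4,0):P a1@(2,3):P a2@(1,1):R
t=2: a0@(0,0):P a1@(2,2):P a2@(2,1):R
t=3: a0@(1,0):P a1@(2,1):P a2@(2,0):R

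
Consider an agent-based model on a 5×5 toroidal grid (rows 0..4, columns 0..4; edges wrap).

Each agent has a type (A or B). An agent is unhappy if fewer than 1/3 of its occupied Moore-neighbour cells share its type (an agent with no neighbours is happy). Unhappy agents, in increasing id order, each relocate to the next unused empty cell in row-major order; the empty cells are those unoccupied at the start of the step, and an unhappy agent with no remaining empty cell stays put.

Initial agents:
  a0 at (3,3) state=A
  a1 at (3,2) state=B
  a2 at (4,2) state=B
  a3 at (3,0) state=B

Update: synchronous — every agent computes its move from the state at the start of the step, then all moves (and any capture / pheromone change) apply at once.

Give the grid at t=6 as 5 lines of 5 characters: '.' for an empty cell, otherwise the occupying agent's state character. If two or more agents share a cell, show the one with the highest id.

A....
.....
.....
B.B..
..B..

t=1: a0@(0,0):A a1@(3,2):B a2@(4,2):B a3@(3,0):B
t=2: (unchanged — steady state)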